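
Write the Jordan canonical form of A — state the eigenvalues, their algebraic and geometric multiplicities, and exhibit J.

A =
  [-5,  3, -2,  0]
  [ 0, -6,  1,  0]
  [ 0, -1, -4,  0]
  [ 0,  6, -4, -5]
J_3(-5) ⊕ J_1(-5)

The characteristic polynomial is
  det(x·I − A) = x^4 + 20*x^3 + 150*x^2 + 500*x + 625 = (x + 5)^4

Eigenvalues and multiplicities (the geometric multiplicity of λ is n − rank(A − λI), which equals the number of Jordan blocks for λ):
  λ = -5: algebraic multiplicity = 4, geometric multiplicity = 2

Determining the block sizes for each eigenvalue:
  λ = -5: with am = 4 and gm = 2, the partition is not yet determined (e.g. several partitions of 4 into 2 parts exist). Let N = A − (-5)·I. Computing rank(N^1) = 2, rank(N^2) = 1, rank(N^3) = 0; the number of blocks of size ≥ j is rank(N^{j−1}) − rank(N^j), giving [2, 1, 1]. So we have 1 block(s) of size 3, 1 block(s) of size 1 → block sizes [3, 1]

Assembling the blocks gives a Jordan form
J =
  [-5,  1,  0,  0]
  [ 0, -5,  1,  0]
  [ 0,  0, -5,  0]
  [ 0,  0,  0, -5]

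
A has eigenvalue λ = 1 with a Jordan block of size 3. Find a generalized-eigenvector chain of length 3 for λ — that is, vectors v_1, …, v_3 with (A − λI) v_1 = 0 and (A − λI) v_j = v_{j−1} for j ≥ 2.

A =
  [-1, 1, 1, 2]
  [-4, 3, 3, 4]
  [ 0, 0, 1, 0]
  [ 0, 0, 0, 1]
A Jordan chain for λ = 1 of length 3:
v_1 = (1, 2, 0, 0)ᵀ
v_2 = (1, 3, 0, 0)ᵀ
v_3 = (0, 0, 1, 0)ᵀ

Let N = A − (1)·I. We want v_3 with N^3 v_3 = 0 but N^2 v_3 ≠ 0; then v_{j-1} := N · v_j for j = 3, …, 2.

Pick v_3 = (0, 0, 1, 0)ᵀ.
Then v_2 = N · v_3 = (1, 3, 0, 0)ᵀ.
Then v_1 = N · v_2 = (1, 2, 0, 0)ᵀ.

Sanity check: (A − (1)·I) v_1 = (0, 0, 0, 0)ᵀ = 0. ✓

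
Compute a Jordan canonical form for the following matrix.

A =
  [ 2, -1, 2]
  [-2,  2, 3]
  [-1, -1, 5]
J_3(3)

The characteristic polynomial is
  det(x·I − A) = x^3 - 9*x^2 + 27*x - 27 = (x - 3)^3

Eigenvalues and multiplicities (the geometric multiplicity of λ is n − rank(A − λI), which equals the number of Jordan blocks for λ):
  λ = 3: algebraic multiplicity = 3, geometric multiplicity = 1

Determining the block sizes for each eigenvalue:
  λ = 3: one block (gm = 1), so the single block has size am = 3 → block sizes [3]

Assembling the blocks gives a Jordan form
J =
  [3, 1, 0]
  [0, 3, 1]
  [0, 0, 3]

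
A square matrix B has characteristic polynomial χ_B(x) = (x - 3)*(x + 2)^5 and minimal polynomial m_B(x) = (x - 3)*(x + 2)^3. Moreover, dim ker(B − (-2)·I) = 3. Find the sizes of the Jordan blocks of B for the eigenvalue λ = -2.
Block sizes for λ = -2: [3, 1, 1]

Step 1 — from the characteristic polynomial, algebraic multiplicity of λ = -2 is 5. From dim ker(B − (-2)·I) = 3, there are exactly 3 Jordan blocks for λ = -2.
Step 2 — from the minimal polynomial, the factor (x + 2)^3 tells us the largest block for λ = -2 has size 3.
Step 3 — with total size 5, 3 blocks, and largest block 3, the block sizes (in nonincreasing order) are [3, 1, 1].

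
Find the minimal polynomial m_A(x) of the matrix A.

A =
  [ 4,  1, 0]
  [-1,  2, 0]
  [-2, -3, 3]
x^3 - 9*x^2 + 27*x - 27

The characteristic polynomial is χ_A(x) = (x - 3)^3, so the eigenvalues are known. The minimal polynomial is
  m_A(x) = Π_λ (x − λ)^{k_λ}
where k_λ is the size of the *largest* Jordan block for λ (equivalently, the smallest k with (A − λI)^k v = 0 for every generalised eigenvector v of λ).

  λ = 3: largest Jordan block has size 3, contributing (x − 3)^3

So m_A(x) = (x - 3)^3 = x^3 - 9*x^2 + 27*x - 27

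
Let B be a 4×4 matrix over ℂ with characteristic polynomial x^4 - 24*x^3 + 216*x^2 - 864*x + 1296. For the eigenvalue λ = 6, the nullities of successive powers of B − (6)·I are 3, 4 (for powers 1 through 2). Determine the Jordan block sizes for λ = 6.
Block sizes for λ = 6: [2, 1, 1]

From the dimensions of kernels of powers, the number of Jordan blocks of size at least j is d_j − d_{j−1} where d_j = dim ker(N^j) (with d_0 = 0). Computing the differences gives [3, 1].
The number of blocks of size exactly k is (#blocks of size ≥ k) − (#blocks of size ≥ k + 1), so the partition is: 2 block(s) of size 1, 1 block(s) of size 2.
In nonincreasing order the block sizes are [2, 1, 1].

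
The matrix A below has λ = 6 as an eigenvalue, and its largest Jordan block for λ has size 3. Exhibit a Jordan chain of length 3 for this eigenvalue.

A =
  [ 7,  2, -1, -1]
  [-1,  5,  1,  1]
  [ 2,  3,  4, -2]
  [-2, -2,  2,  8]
A Jordan chain for λ = 6 of length 3:
v_1 = (-1, 0, -1, 0)ᵀ
v_2 = (1, -1, 2, -2)ᵀ
v_3 = (1, 0, 0, 0)ᵀ

Let N = A − (6)·I. We want v_3 with N^3 v_3 = 0 but N^2 v_3 ≠ 0; then v_{j-1} := N · v_j for j = 3, …, 2.

Pick v_3 = (1, 0, 0, 0)ᵀ.
Then v_2 = N · v_3 = (1, -1, 2, -2)ᵀ.
Then v_1 = N · v_2 = (-1, 0, -1, 0)ᵀ.

Sanity check: (A − (6)·I) v_1 = (0, 0, 0, 0)ᵀ = 0. ✓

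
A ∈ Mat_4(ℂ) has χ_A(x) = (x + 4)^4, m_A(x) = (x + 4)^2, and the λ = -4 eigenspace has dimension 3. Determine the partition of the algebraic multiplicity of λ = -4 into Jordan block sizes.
Block sizes for λ = -4: [2, 1, 1]

Step 1 — from the characteristic polynomial, algebraic multiplicity of λ = -4 is 4. From dim ker(A − (-4)·I) = 3, there are exactly 3 Jordan blocks for λ = -4.
Step 2 — from the minimal polynomial, the factor (x + 4)^2 tells us the largest block for λ = -4 has size 2.
Step 3 — with total size 4, 3 blocks, and largest block 2, the block sizes (in nonincreasing order) are [2, 1, 1].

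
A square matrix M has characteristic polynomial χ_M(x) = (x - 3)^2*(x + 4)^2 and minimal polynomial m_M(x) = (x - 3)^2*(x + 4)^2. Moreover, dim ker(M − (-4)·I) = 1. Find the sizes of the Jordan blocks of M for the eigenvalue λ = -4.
Block sizes for λ = -4: [2]

Step 1 — from the characteristic polynomial, algebraic multiplicity of λ = -4 is 2. From dim ker(M − (-4)·I) = 1, there are exactly 1 Jordan blocks for λ = -4.
Step 2 — from the minimal polynomial, the factor (x + 4)^2 tells us the largest block for λ = -4 has size 2.
Step 3 — with total size 2, 1 blocks, and largest block 2, the block sizes (in nonincreasing order) are [2].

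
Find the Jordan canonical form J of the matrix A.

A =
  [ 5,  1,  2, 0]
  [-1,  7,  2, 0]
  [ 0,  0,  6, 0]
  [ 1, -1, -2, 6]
J_2(6) ⊕ J_1(6) ⊕ J_1(6)

The characteristic polynomial is
  det(x·I − A) = x^4 - 24*x^3 + 216*x^2 - 864*x + 1296 = (x - 6)^4

Eigenvalues and multiplicities (the geometric multiplicity of λ is n − rank(A − λI), which equals the number of Jordan blocks for λ):
  λ = 6: algebraic multiplicity = 4, geometric multiplicity = 3

Determining the block sizes for each eigenvalue:
  λ = 6: 3 blocks summing to 4 forces exactly one block of size 2 and the rest size 1 → block sizes [2, 1, 1]

Assembling the blocks gives a Jordan form
J =
  [6, 1, 0, 0]
  [0, 6, 0, 0]
  [0, 0, 6, 0]
  [0, 0, 0, 6]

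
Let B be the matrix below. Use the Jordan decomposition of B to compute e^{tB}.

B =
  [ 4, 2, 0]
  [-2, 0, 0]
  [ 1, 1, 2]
e^{tB} =
  [2*t*exp(2*t) + exp(2*t), 2*t*exp(2*t), 0]
  [-2*t*exp(2*t), -2*t*exp(2*t) + exp(2*t), 0]
  [t*exp(2*t), t*exp(2*t), exp(2*t)]

Strategy: write B = P · J · P⁻¹ where J is a Jordan canonical form, so e^{tB} = P · e^{tJ} · P⁻¹, and e^{tJ} can be computed block-by-block.

B has Jordan form
J =
  [2, 1, 0]
  [0, 2, 0]
  [0, 0, 2]
(up to reordering of blocks).

Per-block formulas:
  For a 1×1 block at λ = 2: exp(t · [2]) = [e^(2t)].
  For a 2×2 Jordan block J_2(2): exp(t · J_2(2)) = e^(2t)·(I + t·N), where N is the 2×2 nilpotent shift.

After assembling e^{tJ} and conjugating by P, we get:

e^{tB} =
  [2*t*exp(2*t) + exp(2*t), 2*t*exp(2*t), 0]
  [-2*t*exp(2*t), -2*t*exp(2*t) + exp(2*t), 0]
  [t*exp(2*t), t*exp(2*t), exp(2*t)]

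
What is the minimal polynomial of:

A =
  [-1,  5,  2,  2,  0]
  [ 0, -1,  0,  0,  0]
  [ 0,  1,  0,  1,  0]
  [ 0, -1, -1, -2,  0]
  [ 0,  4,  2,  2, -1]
x^2 + 2*x + 1

The characteristic polynomial is χ_A(x) = (x + 1)^5, so the eigenvalues are known. The minimal polynomial is
  m_A(x) = Π_λ (x − λ)^{k_λ}
where k_λ is the size of the *largest* Jordan block for λ (equivalently, the smallest k with (A − λI)^k v = 0 for every generalised eigenvector v of λ).

  λ = -1: largest Jordan block has size 2, contributing (x + 1)^2

So m_A(x) = (x + 1)^2 = x^2 + 2*x + 1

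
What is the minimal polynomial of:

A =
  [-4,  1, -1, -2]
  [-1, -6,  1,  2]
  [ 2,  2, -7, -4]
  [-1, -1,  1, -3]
x^2 + 10*x + 25

The characteristic polynomial is χ_A(x) = (x + 5)^4, so the eigenvalues are known. The minimal polynomial is
  m_A(x) = Π_λ (x − λ)^{k_λ}
where k_λ is the size of the *largest* Jordan block for λ (equivalently, the smallest k with (A − λI)^k v = 0 for every generalised eigenvector v of λ).

  λ = -5: largest Jordan block has size 2, contributing (x + 5)^2

So m_A(x) = (x + 5)^2 = x^2 + 10*x + 25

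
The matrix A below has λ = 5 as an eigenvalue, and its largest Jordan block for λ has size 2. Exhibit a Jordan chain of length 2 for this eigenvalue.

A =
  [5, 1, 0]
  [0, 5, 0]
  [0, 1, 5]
A Jordan chain for λ = 5 of length 2:
v_1 = (1, 0, 1)ᵀ
v_2 = (0, 1, 0)ᵀ

Let N = A − (5)·I. We want v_2 with N^2 v_2 = 0 but N^1 v_2 ≠ 0; then v_{j-1} := N · v_j for j = 2, …, 2.

Pick v_2 = (0, 1, 0)ᵀ.
Then v_1 = N · v_2 = (1, 0, 1)ᵀ.

Sanity check: (A − (5)·I) v_1 = (0, 0, 0)ᵀ = 0. ✓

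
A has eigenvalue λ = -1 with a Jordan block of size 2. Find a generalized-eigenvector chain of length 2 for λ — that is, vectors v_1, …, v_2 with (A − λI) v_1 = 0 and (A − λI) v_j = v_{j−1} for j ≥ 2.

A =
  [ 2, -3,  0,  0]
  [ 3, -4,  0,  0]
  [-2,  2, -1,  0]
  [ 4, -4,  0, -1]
A Jordan chain for λ = -1 of length 2:
v_1 = (3, 3, -2, 4)ᵀ
v_2 = (1, 0, 0, 0)ᵀ

Let N = A − (-1)·I. We want v_2 with N^2 v_2 = 0 but N^1 v_2 ≠ 0; then v_{j-1} := N · v_j for j = 2, …, 2.

Pick v_2 = (1, 0, 0, 0)ᵀ.
Then v_1 = N · v_2 = (3, 3, -2, 4)ᵀ.

Sanity check: (A − (-1)·I) v_1 = (0, 0, 0, 0)ᵀ = 0. ✓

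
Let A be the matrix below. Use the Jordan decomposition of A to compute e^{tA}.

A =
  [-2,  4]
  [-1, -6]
e^{tA} =
  [2*t*exp(-4*t) + exp(-4*t), 4*t*exp(-4*t)]
  [-t*exp(-4*t), -2*t*exp(-4*t) + exp(-4*t)]

Strategy: write A = P · J · P⁻¹ where J is a Jordan canonical form, so e^{tA} = P · e^{tJ} · P⁻¹, and e^{tJ} can be computed block-by-block.

A has Jordan form
J =
  [-4,  1]
  [ 0, -4]
(up to reordering of blocks).

Per-block formulas:
  For a 2×2 Jordan block J_2(-4): exp(t · J_2(-4)) = e^(-4t)·(I + t·N), where N is the 2×2 nilpotent shift.

After assembling e^{tJ} and conjugating by P, we get:

e^{tA} =
  [2*t*exp(-4*t) + exp(-4*t), 4*t*exp(-4*t)]
  [-t*exp(-4*t), -2*t*exp(-4*t) + exp(-4*t)]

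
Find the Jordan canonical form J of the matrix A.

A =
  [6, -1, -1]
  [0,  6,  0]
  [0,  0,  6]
J_2(6) ⊕ J_1(6)

The characteristic polynomial is
  det(x·I − A) = x^3 - 18*x^2 + 108*x - 216 = (x - 6)^3

Eigenvalues and multiplicities (the geometric multiplicity of λ is n − rank(A − λI), which equals the number of Jordan blocks for λ):
  λ = 6: algebraic multiplicity = 3, geometric multiplicity = 2

Determining the block sizes for each eigenvalue:
  λ = 6: 2 blocks summing to 3 forces exactly one block of size 2 and the rest size 1 → block sizes [2, 1]

Assembling the blocks gives a Jordan form
J =
  [6, 1, 0]
  [0, 6, 0]
  [0, 0, 6]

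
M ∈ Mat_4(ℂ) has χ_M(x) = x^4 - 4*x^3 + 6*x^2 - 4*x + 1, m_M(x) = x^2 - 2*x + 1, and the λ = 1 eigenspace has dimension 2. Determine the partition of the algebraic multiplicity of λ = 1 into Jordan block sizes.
Block sizes for λ = 1: [2, 2]

Step 1 — from the characteristic polynomial, algebraic multiplicity of λ = 1 is 4. From dim ker(M − (1)·I) = 2, there are exactly 2 Jordan blocks for λ = 1.
Step 2 — from the minimal polynomial, the factor (x − 1)^2 tells us the largest block for λ = 1 has size 2.
Step 3 — with total size 4, 2 blocks, and largest block 2, the block sizes (in nonincreasing order) are [2, 2].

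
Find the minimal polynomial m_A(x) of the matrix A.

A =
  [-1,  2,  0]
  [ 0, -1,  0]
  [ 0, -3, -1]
x^2 + 2*x + 1

The characteristic polynomial is χ_A(x) = (x + 1)^3, so the eigenvalues are known. The minimal polynomial is
  m_A(x) = Π_λ (x − λ)^{k_λ}
where k_λ is the size of the *largest* Jordan block for λ (equivalently, the smallest k with (A − λI)^k v = 0 for every generalised eigenvector v of λ).

  λ = -1: largest Jordan block has size 2, contributing (x + 1)^2

So m_A(x) = (x + 1)^2 = x^2 + 2*x + 1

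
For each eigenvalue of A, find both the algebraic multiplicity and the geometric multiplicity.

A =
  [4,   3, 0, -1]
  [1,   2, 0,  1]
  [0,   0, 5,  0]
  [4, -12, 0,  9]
λ = 5: alg = 4, geom = 3

Step 1 — factor the characteristic polynomial to read off the algebraic multiplicities:
  χ_A(x) = (x - 5)^4

Step 2 — compute geometric multiplicities via the rank-nullity identity g(λ) = n − rank(A − λI):
  rank(A − (5)·I) = 1, so dim ker(A − (5)·I) = n − 1 = 3

Summary:
  λ = 5: algebraic multiplicity = 4, geometric multiplicity = 3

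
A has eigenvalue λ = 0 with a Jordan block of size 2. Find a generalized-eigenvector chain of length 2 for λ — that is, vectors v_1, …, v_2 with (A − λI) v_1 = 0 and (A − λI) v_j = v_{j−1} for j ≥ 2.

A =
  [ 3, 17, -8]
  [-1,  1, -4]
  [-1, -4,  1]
A Jordan chain for λ = 0 of length 2:
v_1 = (3, -1, -1)ᵀ
v_2 = (1, 0, 0)ᵀ

Let N = A − (0)·I. We want v_2 with N^2 v_2 = 0 but N^1 v_2 ≠ 0; then v_{j-1} := N · v_j for j = 2, …, 2.

Pick v_2 = (1, 0, 0)ᵀ.
Then v_1 = N · v_2 = (3, -1, -1)ᵀ.

Sanity check: (A − (0)·I) v_1 = (0, 0, 0)ᵀ = 0. ✓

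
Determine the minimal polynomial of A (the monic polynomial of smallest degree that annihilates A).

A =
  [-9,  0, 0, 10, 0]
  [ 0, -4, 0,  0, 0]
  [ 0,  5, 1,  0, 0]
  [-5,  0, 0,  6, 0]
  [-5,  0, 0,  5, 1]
x^2 + 3*x - 4

The characteristic polynomial is χ_A(x) = (x - 1)^3*(x + 4)^2, so the eigenvalues are known. The minimal polynomial is
  m_A(x) = Π_λ (x − λ)^{k_λ}
where k_λ is the size of the *largest* Jordan block for λ (equivalently, the smallest k with (A − λI)^k v = 0 for every generalised eigenvector v of λ).

  λ = -4: largest Jordan block has size 1, contributing (x + 4)
  λ = 1: largest Jordan block has size 1, contributing (x − 1)

So m_A(x) = (x - 1)*(x + 4) = x^2 + 3*x - 4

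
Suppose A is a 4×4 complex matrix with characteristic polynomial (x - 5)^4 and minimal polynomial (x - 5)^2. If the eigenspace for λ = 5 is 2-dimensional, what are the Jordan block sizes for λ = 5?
Block sizes for λ = 5: [2, 2]

Step 1 — from the characteristic polynomial, algebraic multiplicity of λ = 5 is 4. From dim ker(A − (5)·I) = 2, there are exactly 2 Jordan blocks for λ = 5.
Step 2 — from the minimal polynomial, the factor (x − 5)^2 tells us the largest block for λ = 5 has size 2.
Step 3 — with total size 4, 2 blocks, and largest block 2, the block sizes (in nonincreasing order) are [2, 2].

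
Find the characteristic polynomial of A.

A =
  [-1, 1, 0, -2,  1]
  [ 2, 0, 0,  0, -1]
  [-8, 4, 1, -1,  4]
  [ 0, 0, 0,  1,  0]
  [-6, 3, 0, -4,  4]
x^5 - 5*x^4 + 10*x^3 - 10*x^2 + 5*x - 1

Expanding det(x·I − A) (e.g. by cofactor expansion or by noting that A is similar to its Jordan form J, which has the same characteristic polynomial as A) gives
  χ_A(x) = x^5 - 5*x^4 + 10*x^3 - 10*x^2 + 5*x - 1
which factors as (x - 1)^5. The eigenvalues (with algebraic multiplicities) are λ = 1 with multiplicity 5.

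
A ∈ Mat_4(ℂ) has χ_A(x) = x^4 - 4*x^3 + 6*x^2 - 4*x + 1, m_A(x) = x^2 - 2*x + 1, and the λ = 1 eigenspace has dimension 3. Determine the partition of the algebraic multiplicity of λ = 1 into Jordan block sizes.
Block sizes for λ = 1: [2, 1, 1]

Step 1 — from the characteristic polynomial, algebraic multiplicity of λ = 1 is 4. From dim ker(A − (1)·I) = 3, there are exactly 3 Jordan blocks for λ = 1.
Step 2 — from the minimal polynomial, the factor (x − 1)^2 tells us the largest block for λ = 1 has size 2.
Step 3 — with total size 4, 3 blocks, and largest block 2, the block sizes (in nonincreasing order) are [2, 1, 1].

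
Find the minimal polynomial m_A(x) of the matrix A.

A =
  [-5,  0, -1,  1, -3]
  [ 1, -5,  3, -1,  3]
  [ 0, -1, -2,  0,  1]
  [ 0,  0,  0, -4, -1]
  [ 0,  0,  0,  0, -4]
x^3 + 12*x^2 + 48*x + 64

The characteristic polynomial is χ_A(x) = (x + 4)^5, so the eigenvalues are known. The minimal polynomial is
  m_A(x) = Π_λ (x − λ)^{k_λ}
where k_λ is the size of the *largest* Jordan block for λ (equivalently, the smallest k with (A − λI)^k v = 0 for every generalised eigenvector v of λ).

  λ = -4: largest Jordan block has size 3, contributing (x + 4)^3

So m_A(x) = (x + 4)^3 = x^3 + 12*x^2 + 48*x + 64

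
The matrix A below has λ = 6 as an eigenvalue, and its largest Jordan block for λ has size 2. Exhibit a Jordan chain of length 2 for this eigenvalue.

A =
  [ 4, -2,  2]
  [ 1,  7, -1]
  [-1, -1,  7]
A Jordan chain for λ = 6 of length 2:
v_1 = (-2, 1, -1)ᵀ
v_2 = (1, 0, 0)ᵀ

Let N = A − (6)·I. We want v_2 with N^2 v_2 = 0 but N^1 v_2 ≠ 0; then v_{j-1} := N · v_j for j = 2, …, 2.

Pick v_2 = (1, 0, 0)ᵀ.
Then v_1 = N · v_2 = (-2, 1, -1)ᵀ.

Sanity check: (A − (6)·I) v_1 = (0, 0, 0)ᵀ = 0. ✓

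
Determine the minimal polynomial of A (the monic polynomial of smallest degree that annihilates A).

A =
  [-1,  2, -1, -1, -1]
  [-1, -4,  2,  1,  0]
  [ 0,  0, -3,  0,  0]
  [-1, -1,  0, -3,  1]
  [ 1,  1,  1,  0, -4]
x^3 + 9*x^2 + 27*x + 27

The characteristic polynomial is χ_A(x) = (x + 3)^5, so the eigenvalues are known. The minimal polynomial is
  m_A(x) = Π_λ (x − λ)^{k_λ}
where k_λ is the size of the *largest* Jordan block for λ (equivalently, the smallest k with (A − λI)^k v = 0 for every generalised eigenvector v of λ).

  λ = -3: largest Jordan block has size 3, contributing (x + 3)^3

So m_A(x) = (x + 3)^3 = x^3 + 9*x^2 + 27*x + 27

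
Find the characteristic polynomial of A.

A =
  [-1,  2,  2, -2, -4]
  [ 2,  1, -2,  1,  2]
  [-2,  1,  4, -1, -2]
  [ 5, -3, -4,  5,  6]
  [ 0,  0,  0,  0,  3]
x^5 - 12*x^4 + 57*x^3 - 134*x^2 + 156*x - 72

Expanding det(x·I − A) (e.g. by cofactor expansion or by noting that A is similar to its Jordan form J, which has the same characteristic polynomial as A) gives
  χ_A(x) = x^5 - 12*x^4 + 57*x^3 - 134*x^2 + 156*x - 72
which factors as (x - 3)^2*(x - 2)^3. The eigenvalues (with algebraic multiplicities) are λ = 2 with multiplicity 3, λ = 3 with multiplicity 2.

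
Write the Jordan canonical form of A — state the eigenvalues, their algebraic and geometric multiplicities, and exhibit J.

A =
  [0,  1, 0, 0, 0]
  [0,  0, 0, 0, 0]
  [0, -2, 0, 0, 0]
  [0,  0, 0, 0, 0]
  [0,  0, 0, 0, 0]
J_2(0) ⊕ J_1(0) ⊕ J_1(0) ⊕ J_1(0)

The characteristic polynomial is
  det(x·I − A) = x^5

Eigenvalues and multiplicities (the geometric multiplicity of λ is n − rank(A − λI), which equals the number of Jordan blocks for λ):
  λ = 0: algebraic multiplicity = 5, geometric multiplicity = 4

Determining the block sizes for each eigenvalue:
  λ = 0: 4 blocks summing to 5 forces exactly one block of size 2 and the rest size 1 → block sizes [2, 1, 1, 1]

Assembling the blocks gives a Jordan form
J =
  [0, 1, 0, 0, 0]
  [0, 0, 0, 0, 0]
  [0, 0, 0, 0, 0]
  [0, 0, 0, 0, 0]
  [0, 0, 0, 0, 0]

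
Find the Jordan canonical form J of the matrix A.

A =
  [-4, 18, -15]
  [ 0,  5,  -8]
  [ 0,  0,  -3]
J_1(-4) ⊕ J_1(-3) ⊕ J_1(5)

The characteristic polynomial is
  det(x·I − A) = x^3 + 2*x^2 - 23*x - 60 = (x - 5)*(x + 3)*(x + 4)

Eigenvalues and multiplicities (the geometric multiplicity of λ is n − rank(A − λI), which equals the number of Jordan blocks for λ):
  λ = -4: algebraic multiplicity = 1, geometric multiplicity = 1
  λ = -3: algebraic multiplicity = 1, geometric multiplicity = 1
  λ = 5: algebraic multiplicity = 1, geometric multiplicity = 1

Determining the block sizes for each eigenvalue:
  λ = -4: one block (gm = 1), so the single block has size am = 1 → block sizes [1]
  λ = -3: one block (gm = 1), so the single block has size am = 1 → block sizes [1]
  λ = 5: one block (gm = 1), so the single block has size am = 1 → block sizes [1]

Assembling the blocks gives a Jordan form
J =
  [-4,  0, 0]
  [ 0, -3, 0]
  [ 0,  0, 5]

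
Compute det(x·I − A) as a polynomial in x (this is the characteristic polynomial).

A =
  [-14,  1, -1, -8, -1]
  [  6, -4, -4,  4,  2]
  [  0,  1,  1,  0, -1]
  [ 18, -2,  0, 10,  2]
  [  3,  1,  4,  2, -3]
x^5 + 10*x^4 + 40*x^3 + 80*x^2 + 80*x + 32

Expanding det(x·I − A) (e.g. by cofactor expansion or by noting that A is similar to its Jordan form J, which has the same characteristic polynomial as A) gives
  χ_A(x) = x^5 + 10*x^4 + 40*x^3 + 80*x^2 + 80*x + 32
which factors as (x + 2)^5. The eigenvalues (with algebraic multiplicities) are λ = -2 with multiplicity 5.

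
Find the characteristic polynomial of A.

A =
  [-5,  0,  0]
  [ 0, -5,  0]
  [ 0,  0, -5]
x^3 + 15*x^2 + 75*x + 125

Expanding det(x·I − A) (e.g. by cofactor expansion or by noting that A is similar to its Jordan form J, which has the same characteristic polynomial as A) gives
  χ_A(x) = x^3 + 15*x^2 + 75*x + 125
which factors as (x + 5)^3. The eigenvalues (with algebraic multiplicities) are λ = -5 with multiplicity 3.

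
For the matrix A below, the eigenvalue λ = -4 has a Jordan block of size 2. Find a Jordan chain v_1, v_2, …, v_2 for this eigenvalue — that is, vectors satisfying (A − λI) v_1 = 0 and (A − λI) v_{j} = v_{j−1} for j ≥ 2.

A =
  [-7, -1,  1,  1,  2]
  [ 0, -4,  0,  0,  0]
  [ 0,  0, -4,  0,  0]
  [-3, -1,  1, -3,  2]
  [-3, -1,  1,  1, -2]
A Jordan chain for λ = -4 of length 2:
v_1 = (-3, 0, 0, -3, -3)ᵀ
v_2 = (1, 0, 0, 0, 0)ᵀ

Let N = A − (-4)·I. We want v_2 with N^2 v_2 = 0 but N^1 v_2 ≠ 0; then v_{j-1} := N · v_j for j = 2, …, 2.

Pick v_2 = (1, 0, 0, 0, 0)ᵀ.
Then v_1 = N · v_2 = (-3, 0, 0, -3, -3)ᵀ.

Sanity check: (A − (-4)·I) v_1 = (0, 0, 0, 0, 0)ᵀ = 0. ✓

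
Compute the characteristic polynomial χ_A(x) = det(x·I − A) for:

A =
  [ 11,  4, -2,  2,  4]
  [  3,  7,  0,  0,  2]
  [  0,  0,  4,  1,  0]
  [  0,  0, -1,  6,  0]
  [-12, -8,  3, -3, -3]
x^5 - 25*x^4 + 250*x^3 - 1250*x^2 + 3125*x - 3125

Expanding det(x·I − A) (e.g. by cofactor expansion or by noting that A is similar to its Jordan form J, which has the same characteristic polynomial as A) gives
  χ_A(x) = x^5 - 25*x^4 + 250*x^3 - 1250*x^2 + 3125*x - 3125
which factors as (x - 5)^5. The eigenvalues (with algebraic multiplicities) are λ = 5 with multiplicity 5.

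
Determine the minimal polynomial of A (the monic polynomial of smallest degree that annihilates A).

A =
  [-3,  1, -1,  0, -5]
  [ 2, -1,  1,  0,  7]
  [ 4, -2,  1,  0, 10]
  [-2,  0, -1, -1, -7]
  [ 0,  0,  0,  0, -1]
x^3 + 3*x^2 + 3*x + 1

The characteristic polynomial is χ_A(x) = (x + 1)^5, so the eigenvalues are known. The minimal polynomial is
  m_A(x) = Π_λ (x − λ)^{k_λ}
where k_λ is the size of the *largest* Jordan block for λ (equivalently, the smallest k with (A − λI)^k v = 0 for every generalised eigenvector v of λ).

  λ = -1: largest Jordan block has size 3, contributing (x + 1)^3

So m_A(x) = (x + 1)^3 = x^3 + 3*x^2 + 3*x + 1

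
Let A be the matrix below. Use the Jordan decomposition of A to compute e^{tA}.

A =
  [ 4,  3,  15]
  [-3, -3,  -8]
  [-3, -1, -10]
e^{tA} =
  [3*exp(-2*t) - 2*exp(-5*t), 3*t*exp(-2*t), -3*t*exp(-2*t) + 6*exp(-2*t) - 6*exp(-5*t)]
  [-exp(-2*t) + exp(-5*t), -t*exp(-2*t) + exp(-2*t), t*exp(-2*t) - 3*exp(-2*t) + 3*exp(-5*t)]
  [-exp(-2*t) + exp(-5*t), -t*exp(-2*t), t*exp(-2*t) - 2*exp(-2*t) + 3*exp(-5*t)]

Strategy: write A = P · J · P⁻¹ where J is a Jordan canonical form, so e^{tA} = P · e^{tJ} · P⁻¹, and e^{tJ} can be computed block-by-block.

A has Jordan form
J =
  [-5,  0,  0]
  [ 0, -2,  1]
  [ 0,  0, -2]
(up to reordering of blocks).

Per-block formulas:
  For a 1×1 block at λ = -5: exp(t · [-5]) = [e^(-5t)].
  For a 2×2 Jordan block J_2(-2): exp(t · J_2(-2)) = e^(-2t)·(I + t·N), where N is the 2×2 nilpotent shift.

After assembling e^{tJ} and conjugating by P, we get:

e^{tA} =
  [3*exp(-2*t) - 2*exp(-5*t), 3*t*exp(-2*t), -3*t*exp(-2*t) + 6*exp(-2*t) - 6*exp(-5*t)]
  [-exp(-2*t) + exp(-5*t), -t*exp(-2*t) + exp(-2*t), t*exp(-2*t) - 3*exp(-2*t) + 3*exp(-5*t)]
  [-exp(-2*t) + exp(-5*t), -t*exp(-2*t), t*exp(-2*t) - 2*exp(-2*t) + 3*exp(-5*t)]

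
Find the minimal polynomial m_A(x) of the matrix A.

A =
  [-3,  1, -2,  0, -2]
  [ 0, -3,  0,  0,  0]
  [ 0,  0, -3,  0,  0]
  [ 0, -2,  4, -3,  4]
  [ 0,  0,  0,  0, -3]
x^2 + 6*x + 9

The characteristic polynomial is χ_A(x) = (x + 3)^5, so the eigenvalues are known. The minimal polynomial is
  m_A(x) = Π_λ (x − λ)^{k_λ}
where k_λ is the size of the *largest* Jordan block for λ (equivalently, the smallest k with (A − λI)^k v = 0 for every generalised eigenvector v of λ).

  λ = -3: largest Jordan block has size 2, contributing (x + 3)^2

So m_A(x) = (x + 3)^2 = x^2 + 6*x + 9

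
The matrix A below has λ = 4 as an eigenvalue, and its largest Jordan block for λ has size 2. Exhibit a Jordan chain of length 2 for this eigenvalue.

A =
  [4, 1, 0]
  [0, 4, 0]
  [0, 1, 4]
A Jordan chain for λ = 4 of length 2:
v_1 = (1, 0, 1)ᵀ
v_2 = (0, 1, 0)ᵀ

Let N = A − (4)·I. We want v_2 with N^2 v_2 = 0 but N^1 v_2 ≠ 0; then v_{j-1} := N · v_j for j = 2, …, 2.

Pick v_2 = (0, 1, 0)ᵀ.
Then v_1 = N · v_2 = (1, 0, 1)ᵀ.

Sanity check: (A − (4)·I) v_1 = (0, 0, 0)ᵀ = 0. ✓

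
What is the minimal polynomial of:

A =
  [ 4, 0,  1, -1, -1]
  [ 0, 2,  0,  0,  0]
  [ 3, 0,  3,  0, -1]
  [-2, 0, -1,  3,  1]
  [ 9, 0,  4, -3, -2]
x^2 - 4*x + 4

The characteristic polynomial is χ_A(x) = (x - 2)^5, so the eigenvalues are known. The minimal polynomial is
  m_A(x) = Π_λ (x − λ)^{k_λ}
where k_λ is the size of the *largest* Jordan block for λ (equivalently, the smallest k with (A − λI)^k v = 0 for every generalised eigenvector v of λ).

  λ = 2: largest Jordan block has size 2, contributing (x − 2)^2

So m_A(x) = (x - 2)^2 = x^2 - 4*x + 4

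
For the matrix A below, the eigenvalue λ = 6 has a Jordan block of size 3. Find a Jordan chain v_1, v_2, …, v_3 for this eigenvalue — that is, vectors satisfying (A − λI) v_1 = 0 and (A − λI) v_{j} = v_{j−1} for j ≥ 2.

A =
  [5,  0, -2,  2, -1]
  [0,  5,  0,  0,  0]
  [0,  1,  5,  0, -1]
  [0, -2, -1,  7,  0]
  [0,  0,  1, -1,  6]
A Jordan chain for λ = 6 of length 3:
v_1 = (1, 0, 1, 1, -1)ᵀ
v_2 = (2, 0, 0, 1, -1)ᵀ
v_3 = (0, 0, 0, 1, 0)ᵀ

Let N = A − (6)·I. We want v_3 with N^3 v_3 = 0 but N^2 v_3 ≠ 0; then v_{j-1} := N · v_j for j = 3, …, 2.

Pick v_3 = (0, 0, 0, 1, 0)ᵀ.
Then v_2 = N · v_3 = (2, 0, 0, 1, -1)ᵀ.
Then v_1 = N · v_2 = (1, 0, 1, 1, -1)ᵀ.

Sanity check: (A − (6)·I) v_1 = (0, 0, 0, 0, 0)ᵀ = 0. ✓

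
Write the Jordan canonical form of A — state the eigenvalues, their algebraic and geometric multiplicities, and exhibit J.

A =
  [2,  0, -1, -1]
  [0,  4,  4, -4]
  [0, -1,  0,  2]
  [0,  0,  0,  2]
J_3(2) ⊕ J_1(2)

The characteristic polynomial is
  det(x·I − A) = x^4 - 8*x^3 + 24*x^2 - 32*x + 16 = (x - 2)^4

Eigenvalues and multiplicities (the geometric multiplicity of λ is n − rank(A − λI), which equals the number of Jordan blocks for λ):
  λ = 2: algebraic multiplicity = 4, geometric multiplicity = 2

Determining the block sizes for each eigenvalue:
  λ = 2: with am = 4 and gm = 2, the partition is not yet determined (e.g. several partitions of 4 into 2 parts exist). Let N = A − (2)·I. Computing rank(N^1) = 2, rank(N^2) = 1, rank(N^3) = 0; the number of blocks of size ≥ j is rank(N^{j−1}) − rank(N^j), giving [2, 1, 1]. So we have 1 block(s) of size 3, 1 block(s) of size 1 → block sizes [3, 1]

Assembling the blocks gives a Jordan form
J =
  [2, 1, 0, 0]
  [0, 2, 1, 0]
  [0, 0, 2, 0]
  [0, 0, 0, 2]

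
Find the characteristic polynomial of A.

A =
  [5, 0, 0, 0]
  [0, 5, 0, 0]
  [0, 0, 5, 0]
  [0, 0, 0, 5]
x^4 - 20*x^3 + 150*x^2 - 500*x + 625

Expanding det(x·I − A) (e.g. by cofactor expansion or by noting that A is similar to its Jordan form J, which has the same characteristic polynomial as A) gives
  χ_A(x) = x^4 - 20*x^3 + 150*x^2 - 500*x + 625
which factors as (x - 5)^4. The eigenvalues (with algebraic multiplicities) are λ = 5 with multiplicity 4.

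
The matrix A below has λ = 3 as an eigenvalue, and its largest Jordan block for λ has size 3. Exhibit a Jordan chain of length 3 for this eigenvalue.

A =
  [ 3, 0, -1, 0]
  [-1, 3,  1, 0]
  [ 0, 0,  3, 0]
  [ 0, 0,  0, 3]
A Jordan chain for λ = 3 of length 3:
v_1 = (0, 1, 0, 0)ᵀ
v_2 = (-1, 1, 0, 0)ᵀ
v_3 = (0, 0, 1, 0)ᵀ

Let N = A − (3)·I. We want v_3 with N^3 v_3 = 0 but N^2 v_3 ≠ 0; then v_{j-1} := N · v_j for j = 3, …, 2.

Pick v_3 = (0, 0, 1, 0)ᵀ.
Then v_2 = N · v_3 = (-1, 1, 0, 0)ᵀ.
Then v_1 = N · v_2 = (0, 1, 0, 0)ᵀ.

Sanity check: (A − (3)·I) v_1 = (0, 0, 0, 0)ᵀ = 0. ✓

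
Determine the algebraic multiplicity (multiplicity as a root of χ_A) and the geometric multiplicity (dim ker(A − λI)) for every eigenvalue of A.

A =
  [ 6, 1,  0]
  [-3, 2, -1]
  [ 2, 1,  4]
λ = 4: alg = 3, geom = 1

Step 1 — factor the characteristic polynomial to read off the algebraic multiplicities:
  χ_A(x) = (x - 4)^3

Step 2 — compute geometric multiplicities via the rank-nullity identity g(λ) = n − rank(A − λI):
  rank(A − (4)·I) = 2, so dim ker(A − (4)·I) = n − 2 = 1

Summary:
  λ = 4: algebraic multiplicity = 3, geometric multiplicity = 1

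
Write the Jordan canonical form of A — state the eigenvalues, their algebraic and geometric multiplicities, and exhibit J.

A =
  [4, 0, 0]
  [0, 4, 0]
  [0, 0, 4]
J_1(4) ⊕ J_1(4) ⊕ J_1(4)

The characteristic polynomial is
  det(x·I − A) = x^3 - 12*x^2 + 48*x - 64 = (x - 4)^3

Eigenvalues and multiplicities (the geometric multiplicity of λ is n − rank(A − λI), which equals the number of Jordan blocks for λ):
  λ = 4: algebraic multiplicity = 3, geometric multiplicity = 3

Determining the block sizes for each eigenvalue:
  λ = 4: gm = am = 3, so every block has size 1 → block sizes [1, 1, 1]

Assembling the blocks gives a Jordan form
J =
  [4, 0, 0]
  [0, 4, 0]
  [0, 0, 4]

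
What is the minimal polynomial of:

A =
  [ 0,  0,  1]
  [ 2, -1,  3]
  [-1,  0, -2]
x^3 + 3*x^2 + 3*x + 1

The characteristic polynomial is χ_A(x) = (x + 1)^3, so the eigenvalues are known. The minimal polynomial is
  m_A(x) = Π_λ (x − λ)^{k_λ}
where k_λ is the size of the *largest* Jordan block for λ (equivalently, the smallest k with (A − λI)^k v = 0 for every generalised eigenvector v of λ).

  λ = -1: largest Jordan block has size 3, contributing (x + 1)^3

So m_A(x) = (x + 1)^3 = x^3 + 3*x^2 + 3*x + 1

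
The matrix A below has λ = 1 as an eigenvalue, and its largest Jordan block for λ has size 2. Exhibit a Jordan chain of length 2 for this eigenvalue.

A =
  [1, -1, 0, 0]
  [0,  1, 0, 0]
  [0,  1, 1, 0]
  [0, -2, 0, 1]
A Jordan chain for λ = 1 of length 2:
v_1 = (-1, 0, 1, -2)ᵀ
v_2 = (0, 1, 0, 0)ᵀ

Let N = A − (1)·I. We want v_2 with N^2 v_2 = 0 but N^1 v_2 ≠ 0; then v_{j-1} := N · v_j for j = 2, …, 2.

Pick v_2 = (0, 1, 0, 0)ᵀ.
Then v_1 = N · v_2 = (-1, 0, 1, -2)ᵀ.

Sanity check: (A − (1)·I) v_1 = (0, 0, 0, 0)ᵀ = 0. ✓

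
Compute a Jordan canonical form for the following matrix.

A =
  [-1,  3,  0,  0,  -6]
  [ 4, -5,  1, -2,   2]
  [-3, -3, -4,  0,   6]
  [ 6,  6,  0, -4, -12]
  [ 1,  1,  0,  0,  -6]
J_3(-4) ⊕ J_1(-4) ⊕ J_1(-4)

The characteristic polynomial is
  det(x·I − A) = x^5 + 20*x^4 + 160*x^3 + 640*x^2 + 1280*x + 1024 = (x + 4)^5

Eigenvalues and multiplicities (the geometric multiplicity of λ is n − rank(A − λI), which equals the number of Jordan blocks for λ):
  λ = -4: algebraic multiplicity = 5, geometric multiplicity = 3

Determining the block sizes for each eigenvalue:
  λ = -4: with am = 5 and gm = 3, the partition is not yet determined (e.g. several partitions of 5 into 3 parts exist). Let N = A − (-4)·I. Computing rank(N^1) = 2, rank(N^2) = 1, rank(N^3) = 0; the number of blocks of size ≥ j is rank(N^{j−1}) − rank(N^j), giving [3, 1, 1]. So we have 1 block(s) of size 3, 2 block(s) of size 1 → block sizes [3, 1, 1]

Assembling the blocks gives a Jordan form
J =
  [-4,  1,  0,  0,  0]
  [ 0, -4,  1,  0,  0]
  [ 0,  0, -4,  0,  0]
  [ 0,  0,  0, -4,  0]
  [ 0,  0,  0,  0, -4]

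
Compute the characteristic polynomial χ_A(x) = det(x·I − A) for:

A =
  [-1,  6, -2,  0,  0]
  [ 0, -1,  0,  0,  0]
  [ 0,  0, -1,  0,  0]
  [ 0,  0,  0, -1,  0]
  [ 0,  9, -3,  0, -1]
x^5 + 5*x^4 + 10*x^3 + 10*x^2 + 5*x + 1

Expanding det(x·I − A) (e.g. by cofactor expansion or by noting that A is similar to its Jordan form J, which has the same characteristic polynomial as A) gives
  χ_A(x) = x^5 + 5*x^4 + 10*x^3 + 10*x^2 + 5*x + 1
which factors as (x + 1)^5. The eigenvalues (with algebraic multiplicities) are λ = -1 with multiplicity 5.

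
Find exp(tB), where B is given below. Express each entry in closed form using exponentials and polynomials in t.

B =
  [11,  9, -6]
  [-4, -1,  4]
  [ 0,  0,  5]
e^{tB} =
  [6*t*exp(5*t) + exp(5*t), 9*t*exp(5*t), -6*t*exp(5*t)]
  [-4*t*exp(5*t), -6*t*exp(5*t) + exp(5*t), 4*t*exp(5*t)]
  [0, 0, exp(5*t)]

Strategy: write B = P · J · P⁻¹ where J is a Jordan canonical form, so e^{tB} = P · e^{tJ} · P⁻¹, and e^{tJ} can be computed block-by-block.

B has Jordan form
J =
  [5, 1, 0]
  [0, 5, 0]
  [0, 0, 5]
(up to reordering of blocks).

Per-block formulas:
  For a 2×2 Jordan block J_2(5): exp(t · J_2(5)) = e^(5t)·(I + t·N), where N is the 2×2 nilpotent shift.
  For a 1×1 block at λ = 5: exp(t · [5]) = [e^(5t)].

After assembling e^{tJ} and conjugating by P, we get:

e^{tB} =
  [6*t*exp(5*t) + exp(5*t), 9*t*exp(5*t), -6*t*exp(5*t)]
  [-4*t*exp(5*t), -6*t*exp(5*t) + exp(5*t), 4*t*exp(5*t)]
  [0, 0, exp(5*t)]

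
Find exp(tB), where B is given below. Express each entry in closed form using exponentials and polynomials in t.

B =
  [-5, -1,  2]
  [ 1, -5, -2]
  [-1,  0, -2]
e^{tB} =
  [-t^2*exp(-4*t) - t*exp(-4*t) + exp(-4*t), t^2*exp(-4*t) - t*exp(-4*t), 2*t^2*exp(-4*t) + 2*t*exp(-4*t)]
  [t*exp(-4*t), -t*exp(-4*t) + exp(-4*t), -2*t*exp(-4*t)]
  [-t^2*exp(-4*t)/2 - t*exp(-4*t), t^2*exp(-4*t)/2, t^2*exp(-4*t) + 2*t*exp(-4*t) + exp(-4*t)]

Strategy: write B = P · J · P⁻¹ where J is a Jordan canonical form, so e^{tB} = P · e^{tJ} · P⁻¹, and e^{tJ} can be computed block-by-block.

B has Jordan form
J =
  [-4,  1,  0]
  [ 0, -4,  1]
  [ 0,  0, -4]
(up to reordering of blocks).

Per-block formulas:
  For a 3×3 Jordan block J_3(-4): exp(t · J_3(-4)) = e^(-4t)·(I + t·N + (t^2/2)·N^2), where N is the 3×3 nilpotent shift.

After assembling e^{tJ} and conjugating by P, we get:

e^{tB} =
  [-t^2*exp(-4*t) - t*exp(-4*t) + exp(-4*t), t^2*exp(-4*t) - t*exp(-4*t), 2*t^2*exp(-4*t) + 2*t*exp(-4*t)]
  [t*exp(-4*t), -t*exp(-4*t) + exp(-4*t), -2*t*exp(-4*t)]
  [-t^2*exp(-4*t)/2 - t*exp(-4*t), t^2*exp(-4*t)/2, t^2*exp(-4*t) + 2*t*exp(-4*t) + exp(-4*t)]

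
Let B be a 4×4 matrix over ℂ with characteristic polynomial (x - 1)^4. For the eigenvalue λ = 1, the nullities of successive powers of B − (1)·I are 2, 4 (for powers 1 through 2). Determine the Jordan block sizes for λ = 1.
Block sizes for λ = 1: [2, 2]

From the dimensions of kernels of powers, the number of Jordan blocks of size at least j is d_j − d_{j−1} where d_j = dim ker(N^j) (with d_0 = 0). Computing the differences gives [2, 2].
The number of blocks of size exactly k is (#blocks of size ≥ k) − (#blocks of size ≥ k + 1), so the partition is: 2 block(s) of size 2.
In nonincreasing order the block sizes are [2, 2].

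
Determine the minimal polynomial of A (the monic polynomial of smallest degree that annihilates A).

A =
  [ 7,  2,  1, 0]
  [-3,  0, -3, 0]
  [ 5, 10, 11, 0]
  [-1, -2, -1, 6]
x^2 - 12*x + 36

The characteristic polynomial is χ_A(x) = (x - 6)^4, so the eigenvalues are known. The minimal polynomial is
  m_A(x) = Π_λ (x − λ)^{k_λ}
where k_λ is the size of the *largest* Jordan block for λ (equivalently, the smallest k with (A − λI)^k v = 0 for every generalised eigenvector v of λ).

  λ = 6: largest Jordan block has size 2, contributing (x − 6)^2

So m_A(x) = (x - 6)^2 = x^2 - 12*x + 36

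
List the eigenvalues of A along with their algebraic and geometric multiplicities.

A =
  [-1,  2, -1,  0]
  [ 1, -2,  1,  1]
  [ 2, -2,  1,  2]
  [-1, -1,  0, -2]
λ = -1: alg = 4, geom = 2

Step 1 — factor the characteristic polynomial to read off the algebraic multiplicities:
  χ_A(x) = (x + 1)^4

Step 2 — compute geometric multiplicities via the rank-nullity identity g(λ) = n − rank(A − λI):
  rank(A − (-1)·I) = 2, so dim ker(A − (-1)·I) = n − 2 = 2

Summary:
  λ = -1: algebraic multiplicity = 4, geometric multiplicity = 2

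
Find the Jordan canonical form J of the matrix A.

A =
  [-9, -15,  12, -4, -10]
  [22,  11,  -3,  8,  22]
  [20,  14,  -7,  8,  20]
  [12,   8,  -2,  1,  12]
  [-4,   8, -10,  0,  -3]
J_3(-3) ⊕ J_1(1) ⊕ J_1(1)

The characteristic polynomial is
  det(x·I − A) = x^5 + 7*x^4 + 10*x^3 - 18*x^2 - 27*x + 27 = (x - 1)^2*(x + 3)^3

Eigenvalues and multiplicities (the geometric multiplicity of λ is n − rank(A − λI), which equals the number of Jordan blocks for λ):
  λ = -3: algebraic multiplicity = 3, geometric multiplicity = 1
  λ = 1: algebraic multiplicity = 2, geometric multiplicity = 2

Determining the block sizes for each eigenvalue:
  λ = -3: one block (gm = 1), so the single block has size am = 3 → block sizes [3]
  λ = 1: gm = am = 2, so every block has size 1 → block sizes [1, 1]

Assembling the blocks gives a Jordan form
J =
  [-3,  1,  0, 0, 0]
  [ 0, -3,  1, 0, 0]
  [ 0,  0, -3, 0, 0]
  [ 0,  0,  0, 1, 0]
  [ 0,  0,  0, 0, 1]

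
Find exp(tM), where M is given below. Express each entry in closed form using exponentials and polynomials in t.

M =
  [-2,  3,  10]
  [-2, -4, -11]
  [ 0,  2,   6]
e^{tM} =
  [-t^2 - 2*t + 1, t^2 + 3*t, 7*t^2/2 + 10*t]
  [6*t^2 - 2*t, -6*t^2 - 4*t + 1, -21*t^2 - 11*t]
  [-2*t^2, 2*t^2 + 2*t, 7*t^2 + 6*t + 1]

Strategy: write M = P · J · P⁻¹ where J is a Jordan canonical form, so e^{tM} = P · e^{tJ} · P⁻¹, and e^{tJ} can be computed block-by-block.

M has Jordan form
J =
  [0, 1, 0]
  [0, 0, 1]
  [0, 0, 0]
(up to reordering of blocks).

Per-block formulas:
  For a 3×3 Jordan block J_3(0): exp(t · J_3(0)) = e^(0t)·(I + t·N + (t^2/2)·N^2), where N is the 3×3 nilpotent shift.

After assembling e^{tJ} and conjugating by P, we get:

e^{tM} =
  [-t^2 - 2*t + 1, t^2 + 3*t, 7*t^2/2 + 10*t]
  [6*t^2 - 2*t, -6*t^2 - 4*t + 1, -21*t^2 - 11*t]
  [-2*t^2, 2*t^2 + 2*t, 7*t^2 + 6*t + 1]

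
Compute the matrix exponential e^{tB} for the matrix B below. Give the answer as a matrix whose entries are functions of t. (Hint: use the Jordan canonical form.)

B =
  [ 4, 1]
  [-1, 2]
e^{tB} =
  [t*exp(3*t) + exp(3*t), t*exp(3*t)]
  [-t*exp(3*t), -t*exp(3*t) + exp(3*t)]

Strategy: write B = P · J · P⁻¹ where J is a Jordan canonical form, so e^{tB} = P · e^{tJ} · P⁻¹, and e^{tJ} can be computed block-by-block.

B has Jordan form
J =
  [3, 1]
  [0, 3]
(up to reordering of blocks).

Per-block formulas:
  For a 2×2 Jordan block J_2(3): exp(t · J_2(3)) = e^(3t)·(I + t·N), where N is the 2×2 nilpotent shift.

After assembling e^{tJ} and conjugating by P, we get:

e^{tB} =
  [t*exp(3*t) + exp(3*t), t*exp(3*t)]
  [-t*exp(3*t), -t*exp(3*t) + exp(3*t)]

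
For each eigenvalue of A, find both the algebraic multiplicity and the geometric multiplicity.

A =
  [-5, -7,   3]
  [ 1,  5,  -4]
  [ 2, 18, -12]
λ = -4: alg = 3, geom = 1

Step 1 — factor the characteristic polynomial to read off the algebraic multiplicities:
  χ_A(x) = (x + 4)^3

Step 2 — compute geometric multiplicities via the rank-nullity identity g(λ) = n − rank(A − λI):
  rank(A − (-4)·I) = 2, so dim ker(A − (-4)·I) = n − 2 = 1

Summary:
  λ = -4: algebraic multiplicity = 3, geometric multiplicity = 1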